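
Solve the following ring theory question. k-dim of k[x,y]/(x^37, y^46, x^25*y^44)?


k[x,y]/I, I = (x^37, y^46, x^25*y^44)
Rect: 37x46=1702. Corner: (37-25)x(46-44)=24.
dim = 1702-24 = 1678


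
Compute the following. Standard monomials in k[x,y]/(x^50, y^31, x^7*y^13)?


k[x,y]/I, I = (x^50, y^31, x^7*y^13)
Rect: 50x31=1550. Corner: (50-7)x(31-13)=774.
dim = 1550-774 = 776


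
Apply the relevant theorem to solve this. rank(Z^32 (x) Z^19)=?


rank(M(x)N) = rank(M)*rank(N)
32*19 = 608


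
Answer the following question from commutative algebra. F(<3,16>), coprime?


gcd(3,16)=1 => F=ab-a-b=3*16-3-16=48-19=29


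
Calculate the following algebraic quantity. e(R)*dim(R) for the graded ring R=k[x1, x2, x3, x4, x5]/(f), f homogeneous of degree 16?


e(R)=deg(f)=16, dim(R)=5-1=4
e*dim=16*4=64


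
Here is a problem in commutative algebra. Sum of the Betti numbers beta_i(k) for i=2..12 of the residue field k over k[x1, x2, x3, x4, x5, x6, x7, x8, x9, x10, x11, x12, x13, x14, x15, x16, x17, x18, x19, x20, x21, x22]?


Koszul resolution: beta_i(k)=C(n,i), n=22
C(22,2)=231, C(22,3)=1540, C(22,4)=7315, C(22,5)=26334, C(22,6)=74613, C(22,7)=170544, C(22,8)=319770, C(22,9)=497420, C(22,10)=646646, C(22,11)=705432, C(22,12)=646646
Sum=3096491


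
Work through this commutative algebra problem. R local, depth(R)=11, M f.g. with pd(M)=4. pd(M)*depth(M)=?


pd+depth=11
depth=11-4=7
pd*depth=4*7=28


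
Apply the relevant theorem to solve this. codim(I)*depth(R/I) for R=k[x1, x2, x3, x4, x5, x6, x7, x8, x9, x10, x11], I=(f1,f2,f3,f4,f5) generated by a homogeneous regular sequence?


codim=5, depth=dim(R/I)=11-5=6
Product=5*6=30


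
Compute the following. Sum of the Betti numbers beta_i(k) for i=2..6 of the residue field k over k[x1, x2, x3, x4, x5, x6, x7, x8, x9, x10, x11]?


Koszul resolution: beta_i(k)=C(n,i), n=11
C(11,2)=55, C(11,3)=165, C(11,4)=330, C(11,5)=462, C(11,6)=462
Sum=1474


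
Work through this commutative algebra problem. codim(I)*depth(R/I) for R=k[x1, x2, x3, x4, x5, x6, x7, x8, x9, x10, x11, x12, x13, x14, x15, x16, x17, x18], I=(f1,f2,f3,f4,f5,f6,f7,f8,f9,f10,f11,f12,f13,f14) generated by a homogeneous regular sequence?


codim=14, depth=dim(R/I)=18-14=4
Product=14*4=56


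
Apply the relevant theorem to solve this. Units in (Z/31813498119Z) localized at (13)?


Local ring = Z/10604499373Z.
phi(10604499373) = 13^8*(13-1) = 9788768652


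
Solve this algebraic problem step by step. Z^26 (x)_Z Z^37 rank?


rank(M(x)N) = rank(M)*rank(N)
26*37 = 962


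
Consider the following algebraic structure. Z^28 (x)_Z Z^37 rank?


rank(M(x)N) = rank(M)*rank(N)
28*37 = 1036


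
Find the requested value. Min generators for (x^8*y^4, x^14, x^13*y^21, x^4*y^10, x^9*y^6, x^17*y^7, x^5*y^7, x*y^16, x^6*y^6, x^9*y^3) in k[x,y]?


Remove redundant (divisible by others).
x^17*y^7 redundant.
x^13*y^21 redundant.
x^9*y^6 redundant.
Min: x^14, x^9*y^3, x^8*y^4, x^6*y^6, x^5*y^7, x^4*y^10, x*y^16
Count=7


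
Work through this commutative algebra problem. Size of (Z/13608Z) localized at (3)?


3-primary part: 13608=3^5*56
Size=3^5=243


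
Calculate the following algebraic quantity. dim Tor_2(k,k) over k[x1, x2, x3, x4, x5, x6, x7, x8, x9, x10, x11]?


Koszul: C(n,i)=C(11,2)=55


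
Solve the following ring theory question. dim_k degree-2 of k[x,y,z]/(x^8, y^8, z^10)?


Need i<8, j<8, k<10 with i+j+k=2.
For each i, j ranges over max(0,2-i-9)..min(7,2-i):
  i=0: j in [0,2] -> 3
  i=1: j in [0,1] -> 2
  i=2: j in [0,0] -> 1
H(2) = 3+2+1 = 6


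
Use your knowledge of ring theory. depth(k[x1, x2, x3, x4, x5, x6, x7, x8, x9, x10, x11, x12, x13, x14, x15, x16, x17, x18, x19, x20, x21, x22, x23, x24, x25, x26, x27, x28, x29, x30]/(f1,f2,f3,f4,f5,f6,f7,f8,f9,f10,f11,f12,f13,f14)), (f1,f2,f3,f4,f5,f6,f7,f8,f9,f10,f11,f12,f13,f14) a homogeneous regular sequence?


depth(R)=30
depth(R/I)=30-14=16


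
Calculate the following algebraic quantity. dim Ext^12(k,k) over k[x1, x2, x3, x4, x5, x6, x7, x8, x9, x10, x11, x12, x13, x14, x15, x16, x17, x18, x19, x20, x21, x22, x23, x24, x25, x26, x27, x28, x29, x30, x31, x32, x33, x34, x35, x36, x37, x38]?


C(n,i)=C(38,12)=2707475148


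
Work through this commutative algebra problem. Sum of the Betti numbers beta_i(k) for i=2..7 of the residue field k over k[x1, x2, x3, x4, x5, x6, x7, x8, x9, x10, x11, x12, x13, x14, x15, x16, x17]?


Koszul resolution: beta_i(k)=C(n,i), n=17
C(17,2)=136, C(17,3)=680, C(17,4)=2380, C(17,5)=6188, C(17,6)=12376, C(17,7)=19448
Sum=41208


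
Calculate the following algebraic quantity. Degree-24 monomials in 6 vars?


C(d+n-1,n-1)=C(29,5)=118755


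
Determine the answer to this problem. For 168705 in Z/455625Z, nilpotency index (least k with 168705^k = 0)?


168705^k mod 455625:
k=1: 168705
k=2: 305775
k=3: 364500
k=4: 0
First zero at k = 4


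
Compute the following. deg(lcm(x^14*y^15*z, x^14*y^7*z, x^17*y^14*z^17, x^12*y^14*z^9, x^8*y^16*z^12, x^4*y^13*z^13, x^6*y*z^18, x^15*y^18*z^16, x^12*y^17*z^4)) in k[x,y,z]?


lcm = componentwise max:
x: max(14,14,17,12,8,4,6,15,12)=17
y: max(15,7,14,14,16,13,1,18,17)=18
z: max(1,1,17,9,12,13,18,16,4)=18
Total=17+18+18=53


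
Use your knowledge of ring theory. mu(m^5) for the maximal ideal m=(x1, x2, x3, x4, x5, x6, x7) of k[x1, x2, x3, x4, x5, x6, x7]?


Graded Nakayama: mu(m^d) = dim_k (m^d/m^(d+1)) = #degree-5 monomials in 7 vars
C(n+d-1,d)=C(11,5)=462


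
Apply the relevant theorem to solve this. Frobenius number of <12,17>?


gcd(12,17)=1 => F=ab-a-b=12*17-12-17=204-29=175


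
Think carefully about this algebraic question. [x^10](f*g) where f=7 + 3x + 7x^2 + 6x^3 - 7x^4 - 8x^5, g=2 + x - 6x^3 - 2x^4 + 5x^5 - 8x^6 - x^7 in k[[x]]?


[x^10] = sum a_i*b_j, i+j=10
  6*-1=-6
  -7*-8=56
  -8*5=-40
Sum=10


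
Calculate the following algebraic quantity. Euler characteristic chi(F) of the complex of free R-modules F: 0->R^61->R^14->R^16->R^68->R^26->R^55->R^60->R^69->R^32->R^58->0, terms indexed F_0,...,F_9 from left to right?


chi = sum (-1)^i * rank:
(-1)^0*61=61
(-1)^1*14=-14
(-1)^2*16=16
(-1)^3*68=-68
(-1)^4*26=26
(-1)^5*55=-55
(-1)^6*60=60
(-1)^7*69=-69
(-1)^8*32=32
(-1)^9*58=-58
chi=-69


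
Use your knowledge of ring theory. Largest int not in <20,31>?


gcd(20,31)=1 => F=ab-a-b=20*31-20-31=620-51=569


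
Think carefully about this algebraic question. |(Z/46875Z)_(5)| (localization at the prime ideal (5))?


5-primary part: 46875=5^6*3
Size=5^6=15625


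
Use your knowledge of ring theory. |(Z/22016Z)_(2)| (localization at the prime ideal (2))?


2-primary part: 22016=2^9*43
Size=2^9=512


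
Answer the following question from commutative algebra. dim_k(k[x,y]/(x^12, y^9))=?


Basis: x^i*y^j, i<12, j<9
12*9=108


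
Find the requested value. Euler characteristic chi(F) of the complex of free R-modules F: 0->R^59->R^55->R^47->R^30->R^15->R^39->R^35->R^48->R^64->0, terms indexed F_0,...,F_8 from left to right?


chi = sum (-1)^i * rank:
(-1)^0*59=59
(-1)^1*55=-55
(-1)^2*47=47
(-1)^3*30=-30
(-1)^4*15=15
(-1)^5*39=-39
(-1)^6*35=35
(-1)^7*48=-48
(-1)^8*64=64
chi=48


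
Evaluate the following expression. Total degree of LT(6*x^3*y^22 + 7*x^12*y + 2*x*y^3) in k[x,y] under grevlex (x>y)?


LT: 6*x^3*y^22
deg_x=3, deg_y=22
Total=3+22=25


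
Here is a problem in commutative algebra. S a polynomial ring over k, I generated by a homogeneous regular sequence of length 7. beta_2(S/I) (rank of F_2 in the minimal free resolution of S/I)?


Regular sequence => Koszul complex is the minimal free resolution.
Syz_1 minimally generated by Koszul relations f_i*e_j - f_j*e_i (i<j): mu(Syz_1) = beta_2 = C(m,2) = m(m-1)/2
m=7
7*6/2 = 21


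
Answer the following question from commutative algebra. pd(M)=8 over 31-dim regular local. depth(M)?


pd+depth=depth(R)=31
depth=31-8=23


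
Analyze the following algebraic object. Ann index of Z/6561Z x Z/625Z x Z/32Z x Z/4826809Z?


Exponent = lcm of the cyclic orders; pairwise coprime => product.
3^8*5^4*2^5*13^6=6561*625*32*4826809=633373876980000


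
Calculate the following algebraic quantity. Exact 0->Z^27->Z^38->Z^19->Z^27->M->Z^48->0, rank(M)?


Alt sum=0:
(-1)^0*27 + (-1)^1*38 + (-1)^2*19 + (-1)^3*27 + (-1)^4*? + (-1)^5*48=0
rank(M)=67


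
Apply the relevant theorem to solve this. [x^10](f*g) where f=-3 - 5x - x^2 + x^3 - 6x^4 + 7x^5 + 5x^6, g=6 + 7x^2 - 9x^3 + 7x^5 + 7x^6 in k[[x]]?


[x^10] = sum a_i*b_j, i+j=10
  -6*7=-42
  7*7=49
Sum=7


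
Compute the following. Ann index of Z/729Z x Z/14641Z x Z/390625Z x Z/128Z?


Exponent = lcm of the cyclic orders; pairwise coprime => product.
3^6*11^4*5^8*2^7=729*14641*390625*128=533664450000000


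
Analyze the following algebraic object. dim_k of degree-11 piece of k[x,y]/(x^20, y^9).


k[x,y], I = (x^20, y^9), d = 11
Need i < 20 and d-i < 9.
Range: 3 <= i <= 11.
H(11) = 9


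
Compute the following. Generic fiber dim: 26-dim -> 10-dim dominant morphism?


dim(fiber)=dim(X)-dim(Y)=26-10=16


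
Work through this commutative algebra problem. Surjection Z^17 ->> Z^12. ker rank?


rank(ker) = 17-12 = 5


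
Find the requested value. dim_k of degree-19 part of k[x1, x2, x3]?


C(d+n-1,n-1)=C(21,2)=210


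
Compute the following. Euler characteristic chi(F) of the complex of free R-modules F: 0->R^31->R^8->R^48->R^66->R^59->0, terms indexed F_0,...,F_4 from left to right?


chi = sum (-1)^i * rank:
(-1)^0*31=31
(-1)^1*8=-8
(-1)^2*48=48
(-1)^3*66=-66
(-1)^4*59=59
chi=64


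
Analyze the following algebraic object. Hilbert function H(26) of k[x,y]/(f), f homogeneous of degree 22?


H(t)=d for t>=d-1.
d=22, t=26
H(26)=22


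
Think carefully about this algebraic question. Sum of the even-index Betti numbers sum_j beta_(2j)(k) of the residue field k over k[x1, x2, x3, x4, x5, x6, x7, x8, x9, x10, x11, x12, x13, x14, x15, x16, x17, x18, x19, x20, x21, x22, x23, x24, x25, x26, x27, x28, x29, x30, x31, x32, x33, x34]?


Koszul resolution: beta_i(k)=C(n,i), n=34
sum_even C(34,i) = 2^(n-1) = 2^33 = 8589934592


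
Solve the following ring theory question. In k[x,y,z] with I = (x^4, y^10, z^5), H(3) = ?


Need i<4, j<10, k<5 with i+j+k=3.
For each i, j ranges over max(0,3-i-4)..min(9,3-i):
  i=0: j in [0,3] -> 4
  i=1: j in [0,2] -> 3
  i=2: j in [0,1] -> 2
  i=3: j in [0,0] -> 1
H(3) = 4+3+2+1 = 10


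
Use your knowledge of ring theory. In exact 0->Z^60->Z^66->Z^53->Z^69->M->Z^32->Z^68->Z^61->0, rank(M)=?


Alt sum=0:
(-1)^0*60 + (-1)^1*66 + (-1)^2*53 + (-1)^3*69 + (-1)^4*? + (-1)^5*32 + (-1)^6*68 + (-1)^7*61=0
rank(M)=47


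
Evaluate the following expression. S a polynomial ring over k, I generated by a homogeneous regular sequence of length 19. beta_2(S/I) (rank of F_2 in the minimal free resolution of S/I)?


Regular sequence => Koszul complex is the minimal free resolution.
Syz_1 minimally generated by Koszul relations f_i*e_j - f_j*e_i (i<j): mu(Syz_1) = beta_2 = C(m,2) = m(m-1)/2
m=19
19*18/2 = 171


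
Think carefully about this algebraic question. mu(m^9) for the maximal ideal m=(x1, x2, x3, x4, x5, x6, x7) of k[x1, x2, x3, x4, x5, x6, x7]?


Graded Nakayama: mu(m^d) = dim_k (m^d/m^(d+1)) = #degree-9 monomials in 7 vars
C(n+d-1,d)=C(15,9)=5005


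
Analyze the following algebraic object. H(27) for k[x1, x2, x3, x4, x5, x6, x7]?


C(d+n-1,n-1)=C(33,6)=1107568


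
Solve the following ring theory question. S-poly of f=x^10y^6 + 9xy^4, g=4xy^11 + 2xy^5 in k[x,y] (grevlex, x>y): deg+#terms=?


LT(f)=x^10y^6, LT(g)=4xy^11
lcm(LM)=x^10y^11
S(f,g) (scaled by 4 to clear denominators) = 4y^5*f - x^9*g = -2x^10y^5 + 36xy^9
2 terms, deg 15.
15+2=17


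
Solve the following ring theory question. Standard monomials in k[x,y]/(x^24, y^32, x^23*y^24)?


k[x,y]/I, I = (x^24, y^32, x^23*y^24)
Rect: 24x32=768. Corner: (24-23)x(32-24)=8.
dim = 768-8 = 760


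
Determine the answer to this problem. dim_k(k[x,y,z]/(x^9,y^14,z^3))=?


Basis: x^iy^jz^k, i<9,j<14,k<3
9*14*3=378


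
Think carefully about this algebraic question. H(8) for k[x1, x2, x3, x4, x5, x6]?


C(d+n-1,n-1)=C(13,5)=1287


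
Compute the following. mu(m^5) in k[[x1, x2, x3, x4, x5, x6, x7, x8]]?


C(n+d-1,d)=C(12,5)=792


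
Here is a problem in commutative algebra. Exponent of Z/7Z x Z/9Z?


Exponent = lcm of the cyclic orders; pairwise coprime => product.
7^1*3^2=7*9=63


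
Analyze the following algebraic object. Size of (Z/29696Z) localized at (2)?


2-primary part: 29696=2^10*29
Size=2^10=1024


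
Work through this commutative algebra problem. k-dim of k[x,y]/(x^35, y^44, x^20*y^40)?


k[x,y]/I, I = (x^35, y^44, x^20*y^40)
Rect: 35x44=1540. Corner: (35-20)x(44-40)=60.
dim = 1540-60 = 1480


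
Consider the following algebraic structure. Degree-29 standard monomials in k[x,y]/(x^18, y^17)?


k[x,y], I = (x^18, y^17), d = 29
Need i < 18 and d-i < 17.
Range: 13 <= i <= 17.
H(29) = 5


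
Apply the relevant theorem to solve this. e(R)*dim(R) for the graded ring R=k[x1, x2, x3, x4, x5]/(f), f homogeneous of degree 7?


e(R)=deg(f)=7, dim(R)=5-1=4
e*dim=7*4=28


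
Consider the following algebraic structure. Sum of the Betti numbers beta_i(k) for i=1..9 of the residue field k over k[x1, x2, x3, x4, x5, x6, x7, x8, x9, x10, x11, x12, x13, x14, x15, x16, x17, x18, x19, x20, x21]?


Koszul resolution: beta_i(k)=C(n,i), n=21
C(21,1)=21, C(21,2)=210, C(21,3)=1330, C(21,4)=5985, C(21,5)=20349, C(21,6)=54264, C(21,7)=116280, C(21,8)=203490, C(21,9)=293930
Sum=695859


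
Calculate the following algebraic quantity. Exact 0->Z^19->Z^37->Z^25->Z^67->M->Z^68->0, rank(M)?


Alt sum=0:
(-1)^0*19 + (-1)^1*37 + (-1)^2*25 + (-1)^3*67 + (-1)^4*? + (-1)^5*68=0
rank(M)=128


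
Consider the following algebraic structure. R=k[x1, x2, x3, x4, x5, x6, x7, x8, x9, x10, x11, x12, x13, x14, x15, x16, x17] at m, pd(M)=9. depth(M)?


pd+depth=depth(R)=17
depth=17-9=8


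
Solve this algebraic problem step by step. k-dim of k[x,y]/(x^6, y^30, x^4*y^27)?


k[x,y]/I, I = (x^6, y^30, x^4*y^27)
Rect: 6x30=180. Corner: (6-4)x(30-27)=6.
dim = 180-6 = 174


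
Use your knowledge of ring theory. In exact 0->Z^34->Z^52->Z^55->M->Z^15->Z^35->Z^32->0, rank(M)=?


Alt sum=0:
(-1)^0*34 + (-1)^1*52 + (-1)^2*55 + (-1)^3*? + (-1)^4*15 + (-1)^5*35 + (-1)^6*32=0
rank(M)=49


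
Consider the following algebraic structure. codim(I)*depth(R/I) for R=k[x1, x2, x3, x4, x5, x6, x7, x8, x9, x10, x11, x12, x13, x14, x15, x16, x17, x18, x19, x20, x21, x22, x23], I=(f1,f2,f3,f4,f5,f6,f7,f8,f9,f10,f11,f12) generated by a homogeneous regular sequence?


codim=12, depth=dim(R/I)=23-12=11
Product=12*11=132


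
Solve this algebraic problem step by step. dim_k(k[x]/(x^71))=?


Basis: 1,x,...,x^70
dim=71


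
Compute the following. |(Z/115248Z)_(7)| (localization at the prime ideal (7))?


7-primary part: 115248=7^4*48
Size=7^4=2401


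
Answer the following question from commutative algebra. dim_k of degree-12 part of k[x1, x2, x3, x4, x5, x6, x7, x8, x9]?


C(d+n-1,n-1)=C(20,8)=125970


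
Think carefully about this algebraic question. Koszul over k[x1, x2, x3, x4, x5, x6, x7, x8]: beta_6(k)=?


C(n,i)=C(8,6)=28


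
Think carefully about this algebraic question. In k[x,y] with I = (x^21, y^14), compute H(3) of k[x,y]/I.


k[x,y], I = (x^21, y^14), d = 3
Need i < 21 and d-i < 14.
Range: 0 <= i <= 3.
H(3) = 4


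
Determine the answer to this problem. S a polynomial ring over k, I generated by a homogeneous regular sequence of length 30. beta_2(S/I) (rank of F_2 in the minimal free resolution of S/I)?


Regular sequence => Koszul complex is the minimal free resolution.
Syz_1 minimally generated by Koszul relations f_i*e_j - f_j*e_i (i<j): mu(Syz_1) = beta_2 = C(m,2) = m(m-1)/2
m=30
30*29/2 = 435


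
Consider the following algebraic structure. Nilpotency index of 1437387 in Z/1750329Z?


1437387^k mod 1750329:
k=1: 1437387
k=2: 37485
k=3: 74088
k=4: 1361367
k=5: 1166886
k=6: 0
First zero at k = 6


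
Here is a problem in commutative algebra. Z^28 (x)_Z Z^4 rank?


rank(M(x)N) = rank(M)*rank(N)
28*4 = 112


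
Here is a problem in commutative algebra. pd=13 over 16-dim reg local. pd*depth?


pd+depth=16
depth=16-13=3
pd*depth=13*3=39


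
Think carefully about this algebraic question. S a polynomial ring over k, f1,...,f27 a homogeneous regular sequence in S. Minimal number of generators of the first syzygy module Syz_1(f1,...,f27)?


Regular sequence => Koszul complex is the minimal free resolution.
Syz_1 minimally generated by Koszul relations f_i*e_j - f_j*e_i (i<j): mu(Syz_1) = beta_2 = C(m,2) = m(m-1)/2
m=27
27*26/2 = 351


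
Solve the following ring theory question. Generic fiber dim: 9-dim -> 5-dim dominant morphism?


dim(fiber)=dim(X)-dim(Y)=9-5=4


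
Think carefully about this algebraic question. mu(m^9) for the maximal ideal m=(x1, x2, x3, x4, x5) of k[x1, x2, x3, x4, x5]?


Graded Nakayama: mu(m^d) = dim_k (m^d/m^(d+1)) = #degree-9 monomials in 5 vars
C(n+d-1,d)=C(13,9)=715


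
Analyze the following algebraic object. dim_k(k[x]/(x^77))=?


Basis: 1,x,...,x^76
dim=77


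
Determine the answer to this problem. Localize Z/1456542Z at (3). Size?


3-primary part: 1456542=3^9*74
Size=3^9=19683


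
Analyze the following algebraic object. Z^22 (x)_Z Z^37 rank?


rank(M(x)N) = rank(M)*rank(N)
22*37 = 814


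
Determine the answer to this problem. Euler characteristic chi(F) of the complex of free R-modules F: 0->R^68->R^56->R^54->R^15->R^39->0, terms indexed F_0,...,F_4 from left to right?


chi = sum (-1)^i * rank:
(-1)^0*68=68
(-1)^1*56=-56
(-1)^2*54=54
(-1)^3*15=-15
(-1)^4*39=39
chi=90


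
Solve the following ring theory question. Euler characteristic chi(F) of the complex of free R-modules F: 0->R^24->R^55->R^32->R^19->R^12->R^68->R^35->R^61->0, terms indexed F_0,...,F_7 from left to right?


chi = sum (-1)^i * rank:
(-1)^0*24=24
(-1)^1*55=-55
(-1)^2*32=32
(-1)^3*19=-19
(-1)^4*12=12
(-1)^5*68=-68
(-1)^6*35=35
(-1)^7*61=-61
chi=-100


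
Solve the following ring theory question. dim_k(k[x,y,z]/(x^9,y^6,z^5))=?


Basis: x^iy^jz^k, i<9,j<6,k<5
9*6*5=270


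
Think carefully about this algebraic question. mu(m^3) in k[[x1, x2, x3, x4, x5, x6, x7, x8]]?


C(n+d-1,d)=C(10,3)=120


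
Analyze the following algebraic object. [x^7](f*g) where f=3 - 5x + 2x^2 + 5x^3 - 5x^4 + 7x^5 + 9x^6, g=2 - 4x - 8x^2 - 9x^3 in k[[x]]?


[x^7] = sum a_i*b_j, i+j=7
  -5*-9=45
  7*-8=-56
  9*-4=-36
Sum=-47


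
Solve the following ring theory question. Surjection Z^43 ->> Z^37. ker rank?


rank(ker) = 43-37 = 6


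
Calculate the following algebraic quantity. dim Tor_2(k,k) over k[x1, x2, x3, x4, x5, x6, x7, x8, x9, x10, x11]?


Koszul: C(n,i)=C(11,2)=55


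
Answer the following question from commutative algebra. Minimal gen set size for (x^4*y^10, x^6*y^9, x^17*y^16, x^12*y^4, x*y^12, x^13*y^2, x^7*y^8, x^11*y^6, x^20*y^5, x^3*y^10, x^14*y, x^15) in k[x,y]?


Remove redundant (divisible by others).
x^17*y^16 redundant.
x^4*y^10 redundant.
x^20*y^5 redundant.
Min: x^15, x^14*y, x^13*y^2, x^12*y^4, x^11*y^6, x^7*y^8, x^6*y^9, x^3*y^10, x*y^12
Count=9


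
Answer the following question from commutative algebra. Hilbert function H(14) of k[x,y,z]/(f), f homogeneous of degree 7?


C(16,2)-C(9,2)=120-36=84


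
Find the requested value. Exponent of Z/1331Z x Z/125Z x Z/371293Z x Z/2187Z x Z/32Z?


Exponent = lcm of the cyclic orders; pairwise coprime => product.
11^3*5^3*13^5*3^7*2^5=1331*125*371293*2187*32=4323182719284000


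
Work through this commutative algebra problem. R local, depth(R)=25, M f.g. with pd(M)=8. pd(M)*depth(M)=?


pd+depth=25
depth=25-8=17
pd*depth=8*17=136


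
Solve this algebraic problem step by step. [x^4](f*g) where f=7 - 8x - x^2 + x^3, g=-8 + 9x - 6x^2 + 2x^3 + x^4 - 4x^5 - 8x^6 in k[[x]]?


[x^4] = sum a_i*b_j, i+j=4
  7*1=7
  -8*2=-16
  -1*-6=6
  1*9=9
Sum=6


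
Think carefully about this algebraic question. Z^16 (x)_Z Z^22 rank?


rank(M(x)N) = rank(M)*rank(N)
16*22 = 352


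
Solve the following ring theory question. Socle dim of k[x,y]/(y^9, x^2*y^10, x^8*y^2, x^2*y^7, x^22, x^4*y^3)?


Socle = ann(m) = span of standard monomials u with x*u, y*u in I (staircase corners).
Redundant generators: x^2*y^10
Minimal generators: x^22, x^8*y^2, x^4*y^3, x^2*y^7, y^9
Corners: xy^8, x^3y^6, x^7y^2, x^21y
Socle dim=4


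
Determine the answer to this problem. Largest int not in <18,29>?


gcd(18,29)=1 => F=ab-a-b=18*29-18-29=522-47=475


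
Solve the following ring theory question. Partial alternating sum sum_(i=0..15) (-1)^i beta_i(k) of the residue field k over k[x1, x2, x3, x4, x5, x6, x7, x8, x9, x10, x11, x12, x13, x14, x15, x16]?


Koszul resolution: beta_i(k)=C(n,i), n=16
sum_(i=0..p) (-1)^i C(n,i) = (-1)^p C(n-1,p)
(-1)^15*C(15,15) = (-1)^15*1 = -1


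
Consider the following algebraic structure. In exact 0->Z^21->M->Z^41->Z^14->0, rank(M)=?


Alt sum=0:
(-1)^0*21 + (-1)^1*? + (-1)^2*41 + (-1)^3*14=0
rank(M)=48


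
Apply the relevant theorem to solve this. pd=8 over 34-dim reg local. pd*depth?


pd+depth=34
depth=34-8=26
pd*depth=8*26=208


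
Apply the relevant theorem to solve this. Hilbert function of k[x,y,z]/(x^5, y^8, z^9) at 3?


Need i<5, j<8, k<9 with i+j+k=3.
For each i, j ranges over max(0,3-i-8)..min(7,3-i):
  i=0: j in [0,3] -> 4
  i=1: j in [0,2] -> 3
  i=2: j in [0,1] -> 2
  i=3: j in [0,0] -> 1
H(3) = 4+3+2+1 = 10


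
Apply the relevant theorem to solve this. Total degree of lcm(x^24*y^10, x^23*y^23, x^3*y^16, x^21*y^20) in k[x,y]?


lcm = componentwise max:
x: max(24,23,3,21)=24
y: max(10,23,16,20)=23
Total=24+23=47


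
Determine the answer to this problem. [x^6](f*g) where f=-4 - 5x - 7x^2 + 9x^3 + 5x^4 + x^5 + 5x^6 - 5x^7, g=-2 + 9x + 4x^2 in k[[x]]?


[x^6] = sum a_i*b_j, i+j=6
  5*4=20
  1*9=9
  5*-2=-10
Sum=19


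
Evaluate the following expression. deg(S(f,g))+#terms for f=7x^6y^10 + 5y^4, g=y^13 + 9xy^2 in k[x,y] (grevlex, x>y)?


LT(f)=7x^6y^10, LT(g)=y^13
lcm(LM)=x^6y^13
S(f,g) (scaled by 7 to clear denominators) = y^3*f - 7x^6*g = -63x^7y^2 + 5y^7
2 terms, deg 9.
9+2=11


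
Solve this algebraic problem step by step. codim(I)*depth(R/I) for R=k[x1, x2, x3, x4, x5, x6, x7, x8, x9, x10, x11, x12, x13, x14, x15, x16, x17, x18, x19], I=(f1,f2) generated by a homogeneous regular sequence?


codim=2, depth=dim(R/I)=19-2=17
Product=2*17=34


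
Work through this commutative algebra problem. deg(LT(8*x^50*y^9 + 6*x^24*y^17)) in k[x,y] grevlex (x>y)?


LT: 8*x^50*y^9
deg_x=50, deg_y=9
Total=50+9=59


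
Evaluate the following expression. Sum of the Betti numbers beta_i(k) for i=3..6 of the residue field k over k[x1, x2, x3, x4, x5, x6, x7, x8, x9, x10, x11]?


Koszul resolution: beta_i(k)=C(n,i), n=11
C(11,3)=165, C(11,4)=330, C(11,5)=462, C(11,6)=462
Sum=1419


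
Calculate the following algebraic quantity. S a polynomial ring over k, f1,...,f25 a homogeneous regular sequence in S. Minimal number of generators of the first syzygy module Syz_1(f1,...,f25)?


Regular sequence => Koszul complex is the minimal free resolution.
Syz_1 minimally generated by Koszul relations f_i*e_j - f_j*e_i (i<j): mu(Syz_1) = beta_2 = C(m,2) = m(m-1)/2
m=25
25*24/2 = 300


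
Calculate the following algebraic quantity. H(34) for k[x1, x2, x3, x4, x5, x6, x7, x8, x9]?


C(d+n-1,n-1)=C(42,8)=118030185


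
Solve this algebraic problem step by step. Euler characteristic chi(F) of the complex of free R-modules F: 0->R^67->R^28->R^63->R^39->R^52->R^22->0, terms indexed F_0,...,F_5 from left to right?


chi = sum (-1)^i * rank:
(-1)^0*67=67
(-1)^1*28=-28
(-1)^2*63=63
(-1)^3*39=-39
(-1)^4*52=52
(-1)^5*22=-22
chi=93


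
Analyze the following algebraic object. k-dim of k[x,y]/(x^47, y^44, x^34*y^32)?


k[x,y]/I, I = (x^47, y^44, x^34*y^32)
Rect: 47x44=2068. Corner: (47-34)x(44-32)=156.
dim = 2068-156 = 1912


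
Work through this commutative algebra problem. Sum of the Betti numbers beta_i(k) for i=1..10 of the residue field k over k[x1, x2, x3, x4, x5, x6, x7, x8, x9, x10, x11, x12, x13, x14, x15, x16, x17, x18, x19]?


Koszul resolution: beta_i(k)=C(n,i), n=19
C(19,1)=19, C(19,2)=171, C(19,3)=969, C(19,4)=3876, C(19,5)=11628, C(19,6)=27132, C(19,7)=50388, C(19,8)=75582, C(19,9)=92378, C(19,10)=92378
Sum=354521


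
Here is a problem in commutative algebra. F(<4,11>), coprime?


gcd(4,11)=1 => F=ab-a-b=4*11-4-11=44-15=29


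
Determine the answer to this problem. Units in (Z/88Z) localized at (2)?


Local ring = Z/8Z.
phi(8) = 2^2*(2-1) = 4


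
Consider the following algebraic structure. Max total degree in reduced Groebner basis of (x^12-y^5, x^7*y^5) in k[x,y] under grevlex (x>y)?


LT(f1)=x^12, LT(f2)=x^7y^5, lcm=x^12y^5
S(f1,f2) = y^5*f1 - x^5*f2 = -y^10
Reduced GB = {f1, f2, y^10}; degrees 12, 12, 10
Max = 12


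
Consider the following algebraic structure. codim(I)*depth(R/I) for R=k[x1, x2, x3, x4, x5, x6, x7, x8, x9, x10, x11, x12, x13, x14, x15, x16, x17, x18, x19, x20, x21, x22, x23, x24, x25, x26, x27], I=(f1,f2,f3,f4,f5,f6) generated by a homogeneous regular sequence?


codim=6, depth=dim(R/I)=27-6=21
Product=6*21=126


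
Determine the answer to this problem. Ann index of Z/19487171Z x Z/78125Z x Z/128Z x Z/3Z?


Exponent = lcm of the cyclic orders; pairwise coprime => product.
11^7*5^7*2^7*3^1=19487171*78125*128*3=584615130000000


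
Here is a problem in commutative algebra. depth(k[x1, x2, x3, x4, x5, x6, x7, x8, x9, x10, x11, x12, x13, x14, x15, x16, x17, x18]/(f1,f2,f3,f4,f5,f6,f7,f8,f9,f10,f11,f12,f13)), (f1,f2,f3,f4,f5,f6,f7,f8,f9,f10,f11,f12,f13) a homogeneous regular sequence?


depth(R)=18
depth(R/I)=18-13=5


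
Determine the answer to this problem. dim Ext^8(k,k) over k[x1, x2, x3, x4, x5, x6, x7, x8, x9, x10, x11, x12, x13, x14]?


C(n,i)=C(14,8)=3003


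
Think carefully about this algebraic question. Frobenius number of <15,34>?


gcd(15,34)=1 => F=ab-a-b=15*34-15-34=510-49=461


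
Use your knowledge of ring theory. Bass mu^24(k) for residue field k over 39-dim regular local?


C(n,i)=C(39,24)=25140840660


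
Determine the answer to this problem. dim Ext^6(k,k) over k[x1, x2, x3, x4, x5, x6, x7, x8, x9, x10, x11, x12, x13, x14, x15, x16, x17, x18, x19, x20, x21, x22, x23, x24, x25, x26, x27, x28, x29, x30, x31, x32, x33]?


C(n,i)=C(33,6)=1107568


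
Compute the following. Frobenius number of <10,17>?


gcd(10,17)=1 => F=ab-a-b=10*17-10-17=170-27=143


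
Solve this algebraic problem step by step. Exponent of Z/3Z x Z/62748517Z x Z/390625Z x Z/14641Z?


Exponent = lcm of the cyclic orders; pairwise coprime => product.
3^1*13^7*5^8*11^4=3*62748517*390625*14641=1076602778199609375


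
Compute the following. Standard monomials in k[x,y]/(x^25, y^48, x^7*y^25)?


k[x,y]/I, I = (x^25, y^48, x^7*y^25)
Rect: 25x48=1200. Corner: (25-7)x(48-25)=414.
dim = 1200-414 = 786


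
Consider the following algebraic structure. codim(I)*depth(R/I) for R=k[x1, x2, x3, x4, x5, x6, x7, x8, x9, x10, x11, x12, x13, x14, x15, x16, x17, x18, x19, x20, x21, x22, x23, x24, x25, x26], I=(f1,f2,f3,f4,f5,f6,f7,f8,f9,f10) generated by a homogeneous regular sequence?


codim=10, depth=dim(R/I)=26-10=16
Product=10*16=160


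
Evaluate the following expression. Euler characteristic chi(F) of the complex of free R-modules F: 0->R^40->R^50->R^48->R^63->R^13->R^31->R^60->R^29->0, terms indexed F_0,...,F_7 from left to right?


chi = sum (-1)^i * rank:
(-1)^0*40=40
(-1)^1*50=-50
(-1)^2*48=48
(-1)^3*63=-63
(-1)^4*13=13
(-1)^5*31=-31
(-1)^6*60=60
(-1)^7*29=-29
chi=-12


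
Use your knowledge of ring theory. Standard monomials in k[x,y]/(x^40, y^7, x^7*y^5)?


k[x,y]/I, I = (x^40, y^7, x^7*y^5)
Rect: 40x7=280. Corner: (40-7)x(7-5)=66.
dim = 280-66 = 214


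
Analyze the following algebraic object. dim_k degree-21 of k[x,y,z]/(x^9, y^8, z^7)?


Need i<9, j<8, k<7 with i+j+k=21.
For each i, j ranges over max(0,21-i-6)..min(7,21-i):
  i=0: j in [15,7] -> 0
  i=1: j in [14,7] -> 0
  i=2: j in [13,7] -> 0
  i=3: j in [12,7] -> 0
  i=4: j in [11,7] -> 0
  i=5: j in [10,7] -> 0
  i=6: j in [9,7] -> 0
  i=7: j in [8,7] -> 0
  i=8: j in [7,7] -> 1
H(21) = 0+0+0+0+0+0+0+0+1 = 1


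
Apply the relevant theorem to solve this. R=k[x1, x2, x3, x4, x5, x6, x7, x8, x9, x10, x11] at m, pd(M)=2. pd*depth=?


pd+depth=11
depth=11-2=9
pd*depth=2*9=18


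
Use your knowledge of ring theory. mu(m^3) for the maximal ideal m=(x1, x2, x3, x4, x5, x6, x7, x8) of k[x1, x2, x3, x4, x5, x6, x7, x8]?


Graded Nakayama: mu(m^d) = dim_k (m^d/m^(d+1)) = #degree-3 monomials in 8 vars
C(n+d-1,d)=C(10,3)=120


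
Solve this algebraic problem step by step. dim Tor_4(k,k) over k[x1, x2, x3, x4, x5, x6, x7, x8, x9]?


Koszul: C(n,i)=C(9,4)=126


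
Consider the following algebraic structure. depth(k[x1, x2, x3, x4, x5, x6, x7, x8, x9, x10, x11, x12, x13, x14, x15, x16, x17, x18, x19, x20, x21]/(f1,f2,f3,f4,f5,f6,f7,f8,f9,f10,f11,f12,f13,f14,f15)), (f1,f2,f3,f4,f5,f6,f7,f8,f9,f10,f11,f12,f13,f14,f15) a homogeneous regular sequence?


depth(R)=21
depth(R/I)=21-15=6


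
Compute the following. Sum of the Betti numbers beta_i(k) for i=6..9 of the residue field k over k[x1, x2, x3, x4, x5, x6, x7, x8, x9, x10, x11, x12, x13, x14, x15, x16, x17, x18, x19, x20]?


Koszul resolution: beta_i(k)=C(n,i), n=20
C(20,6)=38760, C(20,7)=77520, C(20,8)=125970, C(20,9)=167960
Sum=410210


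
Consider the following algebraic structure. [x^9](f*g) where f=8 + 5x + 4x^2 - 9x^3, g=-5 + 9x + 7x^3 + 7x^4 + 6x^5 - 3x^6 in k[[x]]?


[x^9] = sum a_i*b_j, i+j=9
  -9*-3=27
Sum=27


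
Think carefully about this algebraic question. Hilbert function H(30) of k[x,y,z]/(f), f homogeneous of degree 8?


C(32,2)-C(24,2)=496-276=220


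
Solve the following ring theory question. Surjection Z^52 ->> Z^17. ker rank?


rank(ker) = 52-17 = 35


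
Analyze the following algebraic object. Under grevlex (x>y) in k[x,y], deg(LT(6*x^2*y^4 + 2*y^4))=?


LT: 6*x^2*y^4
deg_x=2, deg_y=4
Total=2+4=6


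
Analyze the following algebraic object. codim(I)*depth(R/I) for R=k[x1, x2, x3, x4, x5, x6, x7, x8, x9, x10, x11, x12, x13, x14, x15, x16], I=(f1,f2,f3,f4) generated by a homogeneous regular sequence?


codim=4, depth=dim(R/I)=16-4=12
Product=4*12=48


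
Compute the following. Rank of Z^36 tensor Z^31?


rank(M(x)N) = rank(M)*rank(N)
36*31 = 1116


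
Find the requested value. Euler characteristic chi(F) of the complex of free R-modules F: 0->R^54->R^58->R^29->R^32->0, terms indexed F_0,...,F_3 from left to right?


chi = sum (-1)^i * rank:
(-1)^0*54=54
(-1)^1*58=-58
(-1)^2*29=29
(-1)^3*32=-32
chi=-7


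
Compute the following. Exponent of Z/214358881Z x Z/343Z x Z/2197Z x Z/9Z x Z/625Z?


Exponent = lcm of the cyclic orders; pairwise coprime => product.
11^8*7^3*13^3*3^2*5^4=214358881*343*2197*9*625=908632329266536875


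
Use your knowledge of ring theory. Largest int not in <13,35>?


gcd(13,35)=1 => F=ab-a-b=13*35-13-35=455-48=407


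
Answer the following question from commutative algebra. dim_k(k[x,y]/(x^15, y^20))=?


Basis: x^i*y^j, i<15, j<20
15*20=300


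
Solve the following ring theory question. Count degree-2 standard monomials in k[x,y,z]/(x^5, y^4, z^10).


Need i<5, j<4, k<10 with i+j+k=2.
For each i, j ranges over max(0,2-i-9)..min(3,2-i):
  i=0: j in [0,2] -> 3
  i=1: j in [0,1] -> 2
  i=2: j in [0,0] -> 1
H(2) = 3+2+1 = 6


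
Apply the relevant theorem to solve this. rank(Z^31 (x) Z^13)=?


rank(M(x)N) = rank(M)*rank(N)
31*13 = 403


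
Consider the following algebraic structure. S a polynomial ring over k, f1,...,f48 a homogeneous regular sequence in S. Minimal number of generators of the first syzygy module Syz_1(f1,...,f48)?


Regular sequence => Koszul complex is the minimal free resolution.
Syz_1 minimally generated by Koszul relations f_i*e_j - f_j*e_i (i<j): mu(Syz_1) = beta_2 = C(m,2) = m(m-1)/2
m=48
48*47/2 = 1128


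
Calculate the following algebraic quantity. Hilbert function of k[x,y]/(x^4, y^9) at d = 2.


k[x,y], I = (x^4, y^9), d = 2
Need i < 4 and d-i < 9.
Range: 0 <= i <= 2.
H(2) = 3


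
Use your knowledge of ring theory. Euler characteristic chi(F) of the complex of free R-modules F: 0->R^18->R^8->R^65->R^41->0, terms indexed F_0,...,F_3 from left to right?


chi = sum (-1)^i * rank:
(-1)^0*18=18
(-1)^1*8=-8
(-1)^2*65=65
(-1)^3*41=-41
chi=34


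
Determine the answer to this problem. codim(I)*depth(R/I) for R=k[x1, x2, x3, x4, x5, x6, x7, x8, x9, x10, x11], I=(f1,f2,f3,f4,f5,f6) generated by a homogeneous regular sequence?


codim=6, depth=dim(R/I)=11-6=5
Product=6*5=30


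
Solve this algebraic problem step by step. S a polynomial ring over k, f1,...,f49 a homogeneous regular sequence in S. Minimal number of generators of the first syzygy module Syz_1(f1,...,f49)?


Regular sequence => Koszul complex is the minimal free resolution.
Syz_1 minimally generated by Koszul relations f_i*e_j - f_j*e_i (i<j): mu(Syz_1) = beta_2 = C(m,2) = m(m-1)/2
m=49
49*48/2 = 1176


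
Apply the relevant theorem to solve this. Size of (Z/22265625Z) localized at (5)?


5-primary part: 22265625=5^8*57
Size=5^8=390625


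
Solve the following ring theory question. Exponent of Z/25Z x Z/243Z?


Exponent = lcm of the cyclic orders; pairwise coprime => product.
5^2*3^5=25*243=6075


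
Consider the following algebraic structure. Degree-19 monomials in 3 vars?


C(d+n-1,n-1)=C(21,2)=210


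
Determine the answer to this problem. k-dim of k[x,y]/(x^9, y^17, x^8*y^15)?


k[x,y]/I, I = (x^9, y^17, x^8*y^15)
Rect: 9x17=153. Corner: (9-8)x(17-15)=2.
dim = 153-2 = 151


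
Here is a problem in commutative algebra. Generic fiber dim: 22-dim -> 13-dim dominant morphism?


dim(fiber)=dim(X)-dim(Y)=22-13=9


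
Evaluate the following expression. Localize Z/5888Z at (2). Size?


2-primary part: 5888=2^8*23
Size=2^8=256


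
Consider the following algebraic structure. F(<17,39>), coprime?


gcd(17,39)=1 => F=ab-a-b=17*39-17-39=663-56=607


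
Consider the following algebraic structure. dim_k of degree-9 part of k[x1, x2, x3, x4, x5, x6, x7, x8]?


C(d+n-1,n-1)=C(16,7)=11440


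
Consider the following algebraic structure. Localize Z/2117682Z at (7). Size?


7-primary part: 2117682=7^6*18
Size=7^6=117649


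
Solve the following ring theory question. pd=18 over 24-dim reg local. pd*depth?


pd+depth=24
depth=24-18=6
pd*depth=18*6=108


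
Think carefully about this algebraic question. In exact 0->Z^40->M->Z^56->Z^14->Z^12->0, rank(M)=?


Alt sum=0:
(-1)^0*40 + (-1)^1*? + (-1)^2*56 + (-1)^3*14 + (-1)^4*12=0
rank(M)=94


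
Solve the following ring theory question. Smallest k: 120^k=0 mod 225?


120^k mod 225:
k=1: 120
k=2: 0
First zero at k = 2


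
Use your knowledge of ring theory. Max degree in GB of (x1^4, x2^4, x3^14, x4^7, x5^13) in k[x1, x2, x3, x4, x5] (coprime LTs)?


Pure powers, coprime LTs => already GB.
Degrees: 4, 4, 14, 7, 13
Max=14


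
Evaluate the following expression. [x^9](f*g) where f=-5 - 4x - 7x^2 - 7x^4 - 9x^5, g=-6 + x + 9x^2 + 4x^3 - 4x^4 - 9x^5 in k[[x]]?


[x^9] = sum a_i*b_j, i+j=9
  -7*-9=63
  -9*-4=36
Sum=99


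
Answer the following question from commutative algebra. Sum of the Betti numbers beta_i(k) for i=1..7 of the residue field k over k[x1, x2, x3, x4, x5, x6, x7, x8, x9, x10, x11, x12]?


Koszul resolution: beta_i(k)=C(n,i), n=12
C(12,1)=12, C(12,2)=66, C(12,3)=220, C(12,4)=495, C(12,5)=792, C(12,6)=924, C(12,7)=792
Sum=3301


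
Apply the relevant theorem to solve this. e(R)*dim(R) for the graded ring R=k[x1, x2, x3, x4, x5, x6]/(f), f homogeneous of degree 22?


e(R)=deg(f)=22, dim(R)=6-1=5
e*dim=22*5=110


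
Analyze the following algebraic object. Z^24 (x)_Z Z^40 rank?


rank(M(x)N) = rank(M)*rank(N)
24*40 = 960


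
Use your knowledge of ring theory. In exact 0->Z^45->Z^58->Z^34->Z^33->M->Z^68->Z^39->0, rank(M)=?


Alt sum=0:
(-1)^0*45 + (-1)^1*58 + (-1)^2*34 + (-1)^3*33 + (-1)^4*? + (-1)^5*68 + (-1)^6*39=0
rank(M)=41


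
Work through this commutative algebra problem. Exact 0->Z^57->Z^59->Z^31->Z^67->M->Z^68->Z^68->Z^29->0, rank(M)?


Alt sum=0:
(-1)^0*57 + (-1)^1*59 + (-1)^2*31 + (-1)^3*67 + (-1)^4*? + (-1)^5*68 + (-1)^6*68 + (-1)^7*29=0
rank(M)=67


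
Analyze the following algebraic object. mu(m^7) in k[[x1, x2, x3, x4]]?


C(n+d-1,d)=C(10,7)=120


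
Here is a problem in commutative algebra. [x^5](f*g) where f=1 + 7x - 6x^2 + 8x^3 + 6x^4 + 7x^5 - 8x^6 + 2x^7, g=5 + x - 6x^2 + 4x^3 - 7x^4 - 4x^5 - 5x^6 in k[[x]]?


[x^5] = sum a_i*b_j, i+j=5
  1*-4=-4
  7*-7=-49
  -6*4=-24
  8*-6=-48
  6*1=6
  7*5=35
Sum=-84


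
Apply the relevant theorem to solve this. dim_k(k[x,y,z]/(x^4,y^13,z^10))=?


Basis: x^iy^jz^k, i<4,j<13,k<10
4*13*10=520


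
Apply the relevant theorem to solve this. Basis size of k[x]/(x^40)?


Basis: 1,x,...,x^39
dim=40


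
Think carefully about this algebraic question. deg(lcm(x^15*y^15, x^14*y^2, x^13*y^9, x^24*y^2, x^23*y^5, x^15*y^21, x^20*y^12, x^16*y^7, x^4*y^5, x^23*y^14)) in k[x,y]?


lcm = componentwise max:
x: max(15,14,13,24,23,15,20,16,4,23)=24
y: max(15,2,9,2,5,21,12,7,5,14)=21
Total=24+21=45


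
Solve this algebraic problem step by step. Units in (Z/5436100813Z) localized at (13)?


Local ring = Z/371293Z.
phi(371293) = 13^4*(13-1) = 342732


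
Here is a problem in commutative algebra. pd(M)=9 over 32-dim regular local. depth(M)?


pd+depth=depth(R)=32
depth=32-9=23


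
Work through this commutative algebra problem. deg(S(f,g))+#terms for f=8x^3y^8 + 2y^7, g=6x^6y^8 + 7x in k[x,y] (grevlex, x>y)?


LT(f)=8x^3y^8, LT(g)=6x^6y^8
lcm(LM)=x^6y^8
S(f,g) (scaled by 48 to clear denominators) = 6x^3*f - 8*g = 12x^3y^7 - 56x
2 terms, deg 10.
10+2=12


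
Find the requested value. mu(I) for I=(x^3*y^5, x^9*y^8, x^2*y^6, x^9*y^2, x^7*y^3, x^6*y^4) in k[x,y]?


Remove redundant (divisible by others).
x^9*y^8 redundant.
Min: x^9*y^2, x^7*y^3, x^6*y^4, x^3*y^5, x^2*y^6
Count=5


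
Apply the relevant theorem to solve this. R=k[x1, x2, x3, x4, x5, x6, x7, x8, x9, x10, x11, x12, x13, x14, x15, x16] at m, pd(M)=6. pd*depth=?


pd+depth=16
depth=16-6=10
pd*depth=6*10=60


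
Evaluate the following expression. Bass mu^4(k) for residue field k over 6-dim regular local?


C(n,i)=C(6,4)=15


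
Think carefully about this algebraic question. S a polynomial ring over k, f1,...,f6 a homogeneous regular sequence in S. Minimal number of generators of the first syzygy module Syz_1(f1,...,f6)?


Regular sequence => Koszul complex is the minimal free resolution.
Syz_1 minimally generated by Koszul relations f_i*e_j - f_j*e_i (i<j): mu(Syz_1) = beta_2 = C(m,2) = m(m-1)/2
m=6
6*5/2 = 15


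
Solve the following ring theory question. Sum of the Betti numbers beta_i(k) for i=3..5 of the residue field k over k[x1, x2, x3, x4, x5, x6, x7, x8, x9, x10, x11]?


Koszul resolution: beta_i(k)=C(n,i), n=11
C(11,3)=165, C(11,4)=330, C(11,5)=462
Sum=957


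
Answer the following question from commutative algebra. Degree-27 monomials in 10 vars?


C(d+n-1,n-1)=C(36,9)=94143280


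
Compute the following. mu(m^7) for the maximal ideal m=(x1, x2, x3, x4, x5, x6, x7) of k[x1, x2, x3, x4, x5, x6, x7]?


Graded Nakayama: mu(m^d) = dim_k (m^d/m^(d+1)) = #degree-7 monomials in 7 vars
C(n+d-1,d)=C(13,7)=1716


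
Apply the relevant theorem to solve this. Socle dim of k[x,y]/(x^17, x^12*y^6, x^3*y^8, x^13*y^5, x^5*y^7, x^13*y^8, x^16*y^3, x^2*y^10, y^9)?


Socle = ann(m) = span of standard monomials u with x*u, y*u in I (staircase corners).
Redundant generators: x^13*y^8, x^2*y^10
Minimal generators: x^17, x^16*y^3, x^13*y^5, x^12*y^6, x^5*y^7, x^3*y^8, y^9
Corners: x^2y^8, x^4y^7, x^11y^6, x^12y^5, x^15y^4, x^16y^2
Socle dim=6
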